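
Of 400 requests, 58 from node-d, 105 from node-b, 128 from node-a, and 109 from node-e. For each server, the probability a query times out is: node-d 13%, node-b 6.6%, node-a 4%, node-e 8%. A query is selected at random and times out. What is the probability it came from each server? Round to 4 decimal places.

Compute prior × likelihood for every hypothesis:
  node-d: 0.145 × 0.13 = 0.01885
  node-b: 0.2625 × 0.066 = 0.017325
  node-a: 0.32 × 0.04 = 0.0128
  node-e: 0.2725 × 0.08 = 0.0218
Total = 0.070775.
P(node-d | timeout) = 0.01885/0.070775 ≈ 0.2663
P(node-b | timeout) = 0.017325/0.070775 ≈ 0.2448
P(node-a | timeout) = 0.0128/0.070775 ≈ 0.1809
P(node-e | timeout) = 0.0218/0.070775 ≈ 0.3080
(Check: 0.2663+0.2448+0.1809+0.3080 = 1.0000.)

node-d 0.2663, node-b 0.2448, node-a 0.1809, node-e 0.3080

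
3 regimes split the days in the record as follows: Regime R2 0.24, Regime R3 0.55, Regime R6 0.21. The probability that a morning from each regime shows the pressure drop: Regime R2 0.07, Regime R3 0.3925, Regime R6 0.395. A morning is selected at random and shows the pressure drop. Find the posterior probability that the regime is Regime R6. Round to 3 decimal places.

Unnormalized posteriors (prior × likelihood):
  Regime R2: 0.24 × 0.07 = 0.0168
  Regime R3: 0.55 × 0.3925 = 0.215875
  Regime R6: 0.21 × 0.395 = 0.08295
Normalizing constant = 0.315625.
P(Regime R6 | evidence) = 0.08295 / 0.315625 ≈ 0.263.

0.263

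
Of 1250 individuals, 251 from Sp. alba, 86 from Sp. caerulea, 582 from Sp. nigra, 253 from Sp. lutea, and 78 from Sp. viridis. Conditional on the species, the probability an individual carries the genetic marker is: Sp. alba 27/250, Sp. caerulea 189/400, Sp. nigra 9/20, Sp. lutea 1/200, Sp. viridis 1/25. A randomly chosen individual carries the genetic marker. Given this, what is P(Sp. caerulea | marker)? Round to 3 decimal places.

Prior × likelihood for each hypothesis:
  Sp. alba: 0.2008 × 0.108 = 0.0216864
  Sp. caerulea: 0.0688 × 0.4725 = 0.032508
  Sp. nigra: 0.4656 × 0.45 = 0.20952
  Sp. lutea: 0.2024 × 0.005 = 0.001012
  Sp. viridis: 0.0624 × 0.04 = 0.002496
Sum = 0.2672224.
P(Sp. caerulea | evidence) = 0.032508 / 0.2672224 ≈ 0.122.

0.122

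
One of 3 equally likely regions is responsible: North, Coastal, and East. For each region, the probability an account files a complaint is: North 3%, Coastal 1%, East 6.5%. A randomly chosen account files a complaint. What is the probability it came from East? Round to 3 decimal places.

With a uniform prior (1/3 each), posterior ∝ likelihood:
  North: 0.03
  Coastal: 0.01
  East: 0.065
Total = 0.105.
P(East | evidence) = 0.065 / 0.105 ≈ 0.619.

0.619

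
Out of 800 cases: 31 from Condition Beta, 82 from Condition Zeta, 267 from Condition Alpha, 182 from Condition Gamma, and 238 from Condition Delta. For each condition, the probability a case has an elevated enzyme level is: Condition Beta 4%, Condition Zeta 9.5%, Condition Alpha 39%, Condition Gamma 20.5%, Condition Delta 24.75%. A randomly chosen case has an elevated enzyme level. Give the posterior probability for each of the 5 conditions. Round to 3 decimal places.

Prior × likelihood for each hypothesis:
  Condition Beta: 0.03875 × 0.04 = 0.00155
  Condition Zeta: 0.1025 × 0.095 = 0.0097375
  Condition Alpha: 0.33375 × 0.39 = 0.1301625
  Condition Gamma: 0.2275 × 0.205 = 0.0466375
  Condition Delta: 0.2975 × 0.2475 = 0.07363125
Total = 0.26171875.
P(Condition Beta | elevated) = 0.00155/0.26171875 ≈ 0.006
P(Condition Zeta | elevated) = 0.0097375/0.26171875 ≈ 0.037
P(Condition Alpha | elevated) = 0.1301625/0.26171875 ≈ 0.497
P(Condition Gamma | elevated) = 0.0466375/0.26171875 ≈ 0.178
P(Condition Delta | elevated) = 0.07363125/0.26171875 ≈ 0.281

Condition Beta 0.006, Condition Zeta 0.037, Condition Alpha 0.497, Condition Gamma 0.178, Condition Delta 0.281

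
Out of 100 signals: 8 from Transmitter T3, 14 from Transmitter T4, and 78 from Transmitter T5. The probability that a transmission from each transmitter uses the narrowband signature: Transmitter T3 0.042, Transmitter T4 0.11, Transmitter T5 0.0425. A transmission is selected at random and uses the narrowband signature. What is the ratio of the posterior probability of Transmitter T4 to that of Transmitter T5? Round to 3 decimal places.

0.465

Prior × likelihood for each hypothesis:
  Transmitter T3: 0.08 × 0.042 = 0.00336
  Transmitter T4: 0.14 × 0.11 = 0.0154
  Transmitter T5: 0.78 × 0.0425 = 0.03315
Sum = 0.05191.
The ratio is 0.0154 / 0.03315 (the normalizer cancels) = 0.465.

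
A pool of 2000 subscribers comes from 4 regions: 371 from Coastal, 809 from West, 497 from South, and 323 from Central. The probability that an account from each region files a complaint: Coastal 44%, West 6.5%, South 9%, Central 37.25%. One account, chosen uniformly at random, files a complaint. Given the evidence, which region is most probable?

Coastal

By Bayes' rule, posterior ∝ prior × likelihood:
  Coastal: 0.1855 × 0.44 = 0.08162
  West: 0.4045 × 0.065 = 0.0262925
  South: 0.2485 × 0.09 = 0.022365
  Central: 0.1615 × 0.3725 = 0.06015875
Total = 0.19043625.
Largest term belongs to Coastal, so Coastal is most probable.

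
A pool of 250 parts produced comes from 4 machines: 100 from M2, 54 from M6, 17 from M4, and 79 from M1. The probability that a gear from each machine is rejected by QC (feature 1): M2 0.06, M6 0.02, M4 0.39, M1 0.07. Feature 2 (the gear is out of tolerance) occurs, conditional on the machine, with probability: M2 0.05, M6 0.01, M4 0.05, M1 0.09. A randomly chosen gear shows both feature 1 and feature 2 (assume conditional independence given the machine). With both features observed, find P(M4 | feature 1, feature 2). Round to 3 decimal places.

0.291

Compute prior × likelihood for every hypothesis:
  M2: 0.4 × 0.06 × 0.05 = 0.0012
  M6: 0.216 × 0.02 × 0.01 = 0.0000432
  M4: 0.068 × 0.39 × 0.05 = 0.001326
  M1: 0.316 × 0.07 × 0.09 = 0.0019908
Total = 0.00456.
P(M4 | evidence) = 0.001326 / 0.00456 ≈ 0.291.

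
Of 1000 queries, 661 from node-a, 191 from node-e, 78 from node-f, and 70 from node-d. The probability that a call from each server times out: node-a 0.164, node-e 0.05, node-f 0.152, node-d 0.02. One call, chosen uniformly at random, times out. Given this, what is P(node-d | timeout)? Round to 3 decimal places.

Compute prior × likelihood for every hypothesis:
  node-a: 0.661 × 0.164 = 0.108404
  node-e: 0.191 × 0.05 = 0.00955
  node-f: 0.078 × 0.152 = 0.011856
  node-d: 0.07 × 0.02 = 0.0014
Normalizing constant = 0.13121.
P(node-d | evidence) = 0.0014 / 0.13121 ≈ 0.011.

0.011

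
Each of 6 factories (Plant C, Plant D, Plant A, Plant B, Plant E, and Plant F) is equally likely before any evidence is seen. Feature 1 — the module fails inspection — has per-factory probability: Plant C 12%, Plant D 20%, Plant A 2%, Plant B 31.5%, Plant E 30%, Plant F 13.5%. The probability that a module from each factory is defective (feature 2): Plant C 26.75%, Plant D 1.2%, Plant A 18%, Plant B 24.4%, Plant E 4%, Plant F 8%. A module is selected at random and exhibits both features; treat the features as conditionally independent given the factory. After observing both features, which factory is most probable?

With a uniform prior (1/6 each), posterior ∝ likelihood:
  Plant C: 0.12 × 0.2675 = 0.0321
  Plant D: 0.2 × 0.012 = 0.0024
  Plant A: 0.02 × 0.18 = 0.0036
  Plant B: 0.315 × 0.244 = 0.07686
  Plant E: 0.3 × 0.04 = 0.012
  Plant F: 0.135 × 0.08 = 0.0108
Sum = 0.13776.
Largest term belongs to Plant B, so Plant B is most probable.

Plant B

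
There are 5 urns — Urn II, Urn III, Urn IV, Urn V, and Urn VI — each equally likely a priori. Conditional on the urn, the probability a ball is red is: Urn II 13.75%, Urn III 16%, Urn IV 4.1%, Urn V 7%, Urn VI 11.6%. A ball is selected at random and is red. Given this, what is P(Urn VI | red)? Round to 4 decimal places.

Since the prior is uniform, the posterior is proportional to the likelihood:
  Urn II: 0.1375
  Urn III: 0.16
  Urn IV: 0.041
  Urn V: 0.07
  Urn VI: 0.116
Normalizing constant = 0.5245.
P(Urn VI | evidence) = 0.116 / 0.5245 ≈ 0.2212.

0.2212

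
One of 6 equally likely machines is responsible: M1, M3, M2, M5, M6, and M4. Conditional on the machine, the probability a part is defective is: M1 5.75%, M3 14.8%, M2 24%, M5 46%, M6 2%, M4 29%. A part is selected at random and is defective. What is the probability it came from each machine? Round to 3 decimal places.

M1 0.047, M3 0.122, M2 0.197, M5 0.378, M6 0.016, M4 0.239

With a uniform prior (1/6 each), posterior ∝ likelihood:
  M1: 0.0575
  M3: 0.148
  M2: 0.24
  M5: 0.46
  M6: 0.02
  M4: 0.29
Normalizing constant = 1.2155.
P(M1 | defective) = 0.0575/1.2155 ≈ 0.047
P(M3 | defective) = 0.148/1.2155 ≈ 0.122
P(M2 | defective) = 0.24/1.2155 ≈ 0.197
P(M5 | defective) = 0.46/1.2155 ≈ 0.378
P(M6 | defective) = 0.02/1.2155 ≈ 0.016
P(M4 | defective) = 0.29/1.2155 ≈ 0.239
(Check: 0.047+0.122+0.197+0.378+0.016+0.239 = 0.999.)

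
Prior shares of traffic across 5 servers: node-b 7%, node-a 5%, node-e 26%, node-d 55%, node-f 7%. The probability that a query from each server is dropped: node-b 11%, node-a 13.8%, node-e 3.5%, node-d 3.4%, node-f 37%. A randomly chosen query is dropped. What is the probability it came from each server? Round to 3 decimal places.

node-b 0.113, node-a 0.101, node-e 0.133, node-d 0.274, node-f 0.379

By Bayes' rule, posterior ∝ prior × likelihood:
  node-b: 0.07 × 0.11 = 0.0077
  node-a: 0.05 × 0.138 = 0.0069
  node-e: 0.26 × 0.035 = 0.0091
  node-d: 0.55 × 0.034 = 0.0187
  node-f: 0.07 × 0.37 = 0.0259
Total = 0.0683.
P(node-b | dropped) = 0.0077/0.0683 ≈ 0.113
P(node-a | dropped) = 0.0069/0.0683 ≈ 0.101
P(node-e | dropped) = 0.0091/0.0683 ≈ 0.133
P(node-d | dropped) = 0.0187/0.0683 ≈ 0.274
P(node-f | dropped) = 0.0259/0.0683 ≈ 0.379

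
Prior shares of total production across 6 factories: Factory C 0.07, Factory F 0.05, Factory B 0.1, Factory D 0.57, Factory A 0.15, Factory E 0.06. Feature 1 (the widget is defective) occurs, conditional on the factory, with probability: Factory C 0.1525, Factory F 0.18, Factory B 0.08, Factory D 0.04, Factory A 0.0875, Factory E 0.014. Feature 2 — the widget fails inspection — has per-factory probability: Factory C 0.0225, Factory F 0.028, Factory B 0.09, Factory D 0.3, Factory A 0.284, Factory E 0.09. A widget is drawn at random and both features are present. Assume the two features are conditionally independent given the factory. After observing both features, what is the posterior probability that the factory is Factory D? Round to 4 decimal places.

0.5770

Unnormalized posteriors (prior × likelihood):
  Factory C: 0.07 × 0.1525 × 0.0225 = 0.0002401875
  Factory F: 0.05 × 0.18 × 0.028 = 0.000252
  Factory B: 0.1 × 0.08 × 0.09 = 0.00072
  Factory D: 0.57 × 0.04 × 0.3 = 0.00684
  Factory A: 0.15 × 0.0875 × 0.284 = 0.0037275
  Factory E: 0.06 × 0.014 × 0.09 = 0.0000756
Sum = 0.0118552875.
P(Factory D | evidence) = 0.00684 / 0.0118552875 ≈ 0.5770.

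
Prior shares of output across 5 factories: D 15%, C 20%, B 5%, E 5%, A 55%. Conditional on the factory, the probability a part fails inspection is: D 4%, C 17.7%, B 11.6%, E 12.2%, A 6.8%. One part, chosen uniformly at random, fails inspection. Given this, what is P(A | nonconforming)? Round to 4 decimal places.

0.4123

Compute prior × likelihood for every hypothesis:
  D: 0.15 × 0.04 = 0.006
  C: 0.2 × 0.177 = 0.0354
  B: 0.05 × 0.116 = 0.0058
  E: 0.05 × 0.122 = 0.0061
  A: 0.55 × 0.068 = 0.0374
Normalizing constant = 0.0907.
P(A | evidence) = 0.0374 / 0.0907 ≈ 0.4123.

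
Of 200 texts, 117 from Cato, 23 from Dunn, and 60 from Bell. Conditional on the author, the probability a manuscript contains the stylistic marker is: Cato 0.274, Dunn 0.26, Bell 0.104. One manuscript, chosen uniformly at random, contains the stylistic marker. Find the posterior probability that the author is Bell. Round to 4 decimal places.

By Bayes' rule, posterior ∝ prior × likelihood:
  Cato: 0.585 × 0.274 = 0.16029
  Dunn: 0.115 × 0.26 = 0.0299
  Bell: 0.3 × 0.104 = 0.0312
Normalizing constant = 0.22139.
P(Bell | evidence) = 0.0312 / 0.22139 ≈ 0.1409.

0.1409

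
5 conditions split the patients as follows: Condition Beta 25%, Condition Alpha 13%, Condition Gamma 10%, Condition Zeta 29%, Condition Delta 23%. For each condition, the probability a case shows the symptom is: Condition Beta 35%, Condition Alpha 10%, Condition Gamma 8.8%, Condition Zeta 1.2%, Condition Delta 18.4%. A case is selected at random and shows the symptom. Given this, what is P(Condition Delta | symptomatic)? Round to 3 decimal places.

Unnormalized posteriors (prior × likelihood):
  Condition Beta: 0.25 × 0.35 = 0.0875
  Condition Alpha: 0.13 × 0.1 = 0.013
  Condition Gamma: 0.1 × 0.088 = 0.0088
  Condition Zeta: 0.29 × 0.012 = 0.00348
  Condition Delta: 0.23 × 0.184 = 0.04232
Sum = 0.1551.
P(Condition Delta | evidence) = 0.04232 / 0.1551 ≈ 0.273.

0.273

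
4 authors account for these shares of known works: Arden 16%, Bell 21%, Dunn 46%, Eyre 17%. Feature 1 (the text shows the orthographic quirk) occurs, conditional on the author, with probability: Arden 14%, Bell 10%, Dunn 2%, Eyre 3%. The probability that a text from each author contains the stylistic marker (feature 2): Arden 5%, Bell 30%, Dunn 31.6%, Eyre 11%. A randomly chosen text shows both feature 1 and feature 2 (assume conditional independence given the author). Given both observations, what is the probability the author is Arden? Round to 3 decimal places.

Unnormalized posteriors (prior × likelihood):
  Arden: 0.16 × 0.14 × 0.05 = 0.00112
  Bell: 0.21 × 0.1 × 0.3 = 0.0063
  Dunn: 0.46 × 0.02 × 0.316 = 0.0029072
  Eyre: 0.17 × 0.03 × 0.11 = 0.000561
Total = 0.0108882.
P(Arden | evidence) = 0.00112 / 0.0108882 ≈ 0.103.

0.103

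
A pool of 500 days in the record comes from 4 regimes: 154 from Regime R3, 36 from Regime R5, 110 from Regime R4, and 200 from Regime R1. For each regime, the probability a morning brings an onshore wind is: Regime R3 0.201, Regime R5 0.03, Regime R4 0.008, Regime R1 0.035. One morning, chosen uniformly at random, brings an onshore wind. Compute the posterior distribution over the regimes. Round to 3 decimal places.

Unnormalized posteriors (prior × likelihood):
  Regime R3: 0.308 × 0.201 = 0.061908
  Regime R5: 0.072 × 0.03 = 0.00216
  Regime R4: 0.22 × 0.008 = 0.00176
  Regime R1: 0.4 × 0.035 = 0.014
Sum = 0.079828.
P(Regime R3 | onshore) = 0.061908/0.079828 ≈ 0.776
P(Regime R5 | onshore) = 0.00216/0.079828 ≈ 0.027
P(Regime R4 | onshore) = 0.00176/0.079828 ≈ 0.022
P(Regime R1 | onshore) = 0.014/0.079828 ≈ 0.175

Regime R3 0.776, Regime R5 0.027, Regime R4 0.022, Regime R1 0.175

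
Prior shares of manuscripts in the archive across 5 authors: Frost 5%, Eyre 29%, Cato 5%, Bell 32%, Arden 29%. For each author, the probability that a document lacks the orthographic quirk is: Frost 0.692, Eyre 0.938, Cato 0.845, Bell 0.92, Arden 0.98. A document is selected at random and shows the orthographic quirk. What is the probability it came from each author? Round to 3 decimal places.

Frost 0.212, Eyre 0.248, Cato 0.107, Bell 0.353, Arden 0.080

Taking complements, P(quirk | each) = Frost 0.308, Eyre 0.062, Cato 0.155, Bell 0.08, Arden 0.02.
Unnormalized posteriors (prior × likelihood):
  Frost: 0.05 × 0.308 = 0.0154
  Eyre: 0.29 × 0.062 = 0.01798
  Cato: 0.05 × 0.155 = 0.00775
  Bell: 0.32 × 0.08 = 0.0256
  Arden: 0.29 × 0.02 = 0.0058
Total = 0.07253.
P(Frost | quirk) = 0.0154/0.07253 ≈ 0.212
P(Eyre | quirk) = 0.01798/0.07253 ≈ 0.248
P(Cato | quirk) = 0.00775/0.07253 ≈ 0.107
P(Bell | quirk) = 0.0256/0.07253 ≈ 0.353
P(Arden | quirk) = 0.0058/0.07253 ≈ 0.080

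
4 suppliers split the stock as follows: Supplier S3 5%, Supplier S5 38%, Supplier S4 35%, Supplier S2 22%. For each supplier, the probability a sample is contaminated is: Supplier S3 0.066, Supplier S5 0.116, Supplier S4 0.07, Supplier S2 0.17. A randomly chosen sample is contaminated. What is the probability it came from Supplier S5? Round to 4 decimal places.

Compute prior × likelihood for every hypothesis:
  Supplier S3: 0.05 × 0.066 = 0.0033
  Supplier S5: 0.38 × 0.116 = 0.04408
  Supplier S4: 0.35 × 0.07 = 0.0245
  Supplier S2: 0.22 × 0.17 = 0.0374
Sum = 0.10928.
P(Supplier S5 | evidence) = 0.04408 / 0.10928 ≈ 0.4034.

0.4034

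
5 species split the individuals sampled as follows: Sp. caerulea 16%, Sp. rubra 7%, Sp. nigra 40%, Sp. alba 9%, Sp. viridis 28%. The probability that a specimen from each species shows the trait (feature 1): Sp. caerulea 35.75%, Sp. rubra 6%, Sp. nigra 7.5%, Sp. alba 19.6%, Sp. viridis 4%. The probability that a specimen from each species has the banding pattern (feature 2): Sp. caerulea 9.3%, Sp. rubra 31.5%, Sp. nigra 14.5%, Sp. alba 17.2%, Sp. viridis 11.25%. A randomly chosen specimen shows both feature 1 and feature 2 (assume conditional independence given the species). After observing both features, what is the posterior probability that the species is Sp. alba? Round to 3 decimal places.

0.198

Compute prior × likelihood for every hypothesis:
  Sp. caerulea: 0.16 × 0.3575 × 0.093 = 0.0053196
  Sp. rubra: 0.07 × 0.06 × 0.315 = 0.001323
  Sp. nigra: 0.4 × 0.075 × 0.145 = 0.00435
  Sp. alba: 0.09 × 0.196 × 0.172 = 0.00303408
  Sp. viridis: 0.28 × 0.04 × 0.1125 = 0.00126
Total = 0.01528668.
P(Sp. alba | evidence) = 0.00303408 / 0.01528668 ≈ 0.198.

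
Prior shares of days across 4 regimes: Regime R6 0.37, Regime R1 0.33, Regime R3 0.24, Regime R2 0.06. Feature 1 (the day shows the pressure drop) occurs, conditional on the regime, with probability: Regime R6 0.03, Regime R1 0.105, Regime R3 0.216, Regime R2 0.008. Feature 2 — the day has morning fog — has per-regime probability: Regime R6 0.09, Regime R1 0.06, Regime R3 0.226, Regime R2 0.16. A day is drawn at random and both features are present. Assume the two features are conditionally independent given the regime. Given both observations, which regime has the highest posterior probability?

Regime R3

Compute prior × likelihood for every hypothesis:
  Regime R6: 0.37 × 0.03 × 0.09 = 0.000999
  Regime R1: 0.33 × 0.105 × 0.06 = 0.002079
  Regime R3: 0.24 × 0.216 × 0.226 = 0.01171584
  Regime R2: 0.06 × 0.008 × 0.16 = 0.0000768
Sum = 0.01487064.
Largest term belongs to Regime R3, so Regime R3 is most probable.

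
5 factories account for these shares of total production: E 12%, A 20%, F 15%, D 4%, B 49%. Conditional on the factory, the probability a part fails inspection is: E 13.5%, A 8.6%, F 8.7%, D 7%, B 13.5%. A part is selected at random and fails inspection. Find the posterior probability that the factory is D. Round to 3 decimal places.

Unnormalized posteriors (prior × likelihood):
  E: 0.12 × 0.135 = 0.0162
  A: 0.2 × 0.086 = 0.0172
  F: 0.15 × 0.087 = 0.01305
  D: 0.04 × 0.07 = 0.0028
  B: 0.49 × 0.135 = 0.06615
Total = 0.1154.
P(D | evidence) = 0.0028 / 0.1154 ≈ 0.024.

0.024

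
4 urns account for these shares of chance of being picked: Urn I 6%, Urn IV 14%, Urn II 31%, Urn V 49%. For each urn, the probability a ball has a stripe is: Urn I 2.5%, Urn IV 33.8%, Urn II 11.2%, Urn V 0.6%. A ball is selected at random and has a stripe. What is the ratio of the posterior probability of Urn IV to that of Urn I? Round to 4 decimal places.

31.5467

Compute prior × likelihood for every hypothesis:
  Urn I: 0.06 × 0.025 = 0.0015
  Urn IV: 0.14 × 0.338 = 0.04732
  Urn II: 0.31 × 0.112 = 0.03472
  Urn V: 0.49 × 0.006 = 0.00294
Normalizing constant = 0.08648.
The ratio is 0.04732 / 0.0015 (the normalizer cancels) = 31.5467.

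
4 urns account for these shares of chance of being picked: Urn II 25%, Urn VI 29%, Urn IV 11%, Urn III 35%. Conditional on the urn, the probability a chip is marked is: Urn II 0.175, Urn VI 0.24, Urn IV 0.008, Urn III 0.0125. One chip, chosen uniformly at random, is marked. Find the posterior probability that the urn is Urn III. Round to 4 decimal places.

Compute prior × likelihood for every hypothesis:
  Urn II: 0.25 × 0.175 = 0.04375
  Urn VI: 0.29 × 0.24 = 0.0696
  Urn IV: 0.11 × 0.008 = 0.00088
  Urn III: 0.35 × 0.0125 = 0.004375
Sum = 0.118605.
P(Urn III | evidence) = 0.004375 / 0.118605 ≈ 0.0369.

0.0369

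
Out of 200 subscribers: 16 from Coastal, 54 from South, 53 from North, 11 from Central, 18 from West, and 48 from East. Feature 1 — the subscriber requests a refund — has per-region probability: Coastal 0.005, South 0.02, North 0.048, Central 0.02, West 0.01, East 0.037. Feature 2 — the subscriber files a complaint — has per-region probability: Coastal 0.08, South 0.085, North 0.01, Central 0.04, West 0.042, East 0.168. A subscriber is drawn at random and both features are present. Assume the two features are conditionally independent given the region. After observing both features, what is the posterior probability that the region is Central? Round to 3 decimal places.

0.020

Compute prior × likelihood for every hypothesis:
  Coastal: 0.08 × 0.005 × 0.08 = 0.000032
  South: 0.27 × 0.02 × 0.085 = 0.000459
  North: 0.265 × 0.048 × 0.01 = 0.0001272
  Central: 0.055 × 0.02 × 0.04 = 0.000044
  West: 0.09 × 0.01 × 0.042 = 0.0000378
  East: 0.24 × 0.037 × 0.168 = 0.00149184
Sum = 0.00219184.
P(Central | evidence) = 0.000044 / 0.00219184 ≈ 0.020.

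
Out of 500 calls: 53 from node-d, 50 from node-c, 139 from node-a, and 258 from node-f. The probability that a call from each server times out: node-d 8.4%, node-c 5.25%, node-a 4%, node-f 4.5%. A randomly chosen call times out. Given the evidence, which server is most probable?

Compute prior × likelihood for every hypothesis:
  node-d: 0.106 × 0.084 = 0.008904
  node-c: 0.1 × 0.0525 = 0.00525
  node-a: 0.278 × 0.04 = 0.01112
  node-f: 0.516 × 0.045 = 0.02322
Sum = 0.048494.
Largest term belongs to node-f, so node-f is most probable.

node-f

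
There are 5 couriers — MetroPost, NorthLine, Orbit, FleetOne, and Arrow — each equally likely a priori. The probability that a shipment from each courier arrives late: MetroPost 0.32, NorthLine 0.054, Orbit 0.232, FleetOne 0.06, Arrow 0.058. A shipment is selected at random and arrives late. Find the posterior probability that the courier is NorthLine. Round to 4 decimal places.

0.0746

With a uniform prior (1/5 each), posterior ∝ likelihood:
  MetroPost: 0.32
  NorthLine: 0.054
  Orbit: 0.232
  FleetOne: 0.06
  Arrow: 0.058
Normalizing constant = 0.724.
P(NorthLine | evidence) = 0.054 / 0.724 ≈ 0.0746.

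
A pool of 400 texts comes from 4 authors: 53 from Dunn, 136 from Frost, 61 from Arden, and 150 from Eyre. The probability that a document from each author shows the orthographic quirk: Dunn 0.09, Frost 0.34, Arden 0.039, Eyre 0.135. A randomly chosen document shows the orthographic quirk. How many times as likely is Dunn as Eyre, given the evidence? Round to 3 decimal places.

Unnormalized posteriors (prior × likelihood):
  Dunn: 0.1325 × 0.09 = 0.011925
  Frost: 0.34 × 0.34 = 0.1156
  Arden: 0.1525 × 0.039 = 0.0059475
  Eyre: 0.375 × 0.135 = 0.050625
Normalizing constant = 0.1840975.
The ratio is 0.011925 / 0.050625 (the normalizer cancels) = 0.236.

0.236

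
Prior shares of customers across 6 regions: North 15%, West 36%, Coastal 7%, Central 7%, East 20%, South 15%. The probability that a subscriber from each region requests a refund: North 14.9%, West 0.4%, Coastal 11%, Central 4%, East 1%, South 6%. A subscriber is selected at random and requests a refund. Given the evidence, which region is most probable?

Prior × likelihood for each hypothesis:
  North: 0.15 × 0.149 = 0.02235
  West: 0.36 × 0.004 = 0.00144
  Coastal: 0.07 × 0.11 = 0.0077
  Central: 0.07 × 0.04 = 0.0028
  East: 0.2 × 0.01 = 0.002
  South: 0.15 × 0.06 = 0.009
Sum = 0.04529.
Largest term belongs to North, so North is most probable.

North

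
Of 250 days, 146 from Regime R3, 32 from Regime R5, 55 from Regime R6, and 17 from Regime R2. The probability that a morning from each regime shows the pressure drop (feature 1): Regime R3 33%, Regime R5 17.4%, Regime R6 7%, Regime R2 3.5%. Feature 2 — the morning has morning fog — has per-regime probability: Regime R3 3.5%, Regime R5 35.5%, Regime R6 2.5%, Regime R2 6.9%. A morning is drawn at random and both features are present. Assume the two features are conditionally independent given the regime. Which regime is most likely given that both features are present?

Regime R5

By Bayes' rule, posterior ∝ prior × likelihood:
  Regime R3: 0.584 × 0.33 × 0.035 = 0.0067452
  Regime R5: 0.128 × 0.174 × 0.355 = 0.00790656
  Regime R6: 0.22 × 0.07 × 0.025 = 0.000385
  Regime R2: 0.068 × 0.035 × 0.069 = 0.00016422
Total = 0.01520098.
Largest term belongs to Regime R5, so Regime R5 is most probable.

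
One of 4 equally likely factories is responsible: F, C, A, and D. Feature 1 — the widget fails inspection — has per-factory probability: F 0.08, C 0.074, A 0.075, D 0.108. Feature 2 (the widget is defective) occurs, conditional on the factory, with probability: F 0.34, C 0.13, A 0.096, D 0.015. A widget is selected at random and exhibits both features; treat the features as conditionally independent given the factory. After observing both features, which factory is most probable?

F

Since the prior is uniform, the posterior is proportional to the likelihood:
  F: 0.08 × 0.34 = 0.0272
  C: 0.074 × 0.13 = 0.00962
  A: 0.075 × 0.096 = 0.0072
  D: 0.108 × 0.015 = 0.00162
Total = 0.04564.
Largest term belongs to F, so F is most probable.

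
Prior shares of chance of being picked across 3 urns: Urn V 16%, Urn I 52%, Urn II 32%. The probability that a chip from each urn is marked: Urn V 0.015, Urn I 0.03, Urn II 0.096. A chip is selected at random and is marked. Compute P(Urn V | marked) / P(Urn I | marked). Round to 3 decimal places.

Unnormalized posteriors (prior × likelihood):
  Urn V: 0.16 × 0.015 = 0.0024
  Urn I: 0.52 × 0.03 = 0.0156
  Urn II: 0.32 × 0.096 = 0.03072
Normalizing constant = 0.04872.
The ratio is 0.0024 / 0.0156 (the normalizer cancels) = 0.154.

0.154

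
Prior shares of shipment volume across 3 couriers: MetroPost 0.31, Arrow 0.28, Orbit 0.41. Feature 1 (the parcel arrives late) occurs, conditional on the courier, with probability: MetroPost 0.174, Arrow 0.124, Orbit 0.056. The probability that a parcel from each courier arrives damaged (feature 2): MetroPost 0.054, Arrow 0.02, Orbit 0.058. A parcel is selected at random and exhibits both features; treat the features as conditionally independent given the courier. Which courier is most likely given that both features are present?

Prior × likelihood for each hypothesis:
  MetroPost: 0.31 × 0.174 × 0.054 = 0.00291276
  Arrow: 0.28 × 0.124 × 0.02 = 0.0006944
  Orbit: 0.41 × 0.056 × 0.058 = 0.00133168
Sum = 0.00493884.
Largest term belongs to MetroPost, so MetroPost is most probable.

MetroPost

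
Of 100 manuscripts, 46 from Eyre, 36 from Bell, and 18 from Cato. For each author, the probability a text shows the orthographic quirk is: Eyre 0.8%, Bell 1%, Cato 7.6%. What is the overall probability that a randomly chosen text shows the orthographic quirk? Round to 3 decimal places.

By Bayes' rule, posterior ∝ prior × likelihood:
  Eyre: 0.46 × 0.008 = 0.00368
  Bell: 0.36 × 0.01 = 0.0036
  Cato: 0.18 × 0.076 = 0.01368
P(quirk) = 0.00368 + 0.0036 + 0.01368 = 0.02096 → 0.021.

0.021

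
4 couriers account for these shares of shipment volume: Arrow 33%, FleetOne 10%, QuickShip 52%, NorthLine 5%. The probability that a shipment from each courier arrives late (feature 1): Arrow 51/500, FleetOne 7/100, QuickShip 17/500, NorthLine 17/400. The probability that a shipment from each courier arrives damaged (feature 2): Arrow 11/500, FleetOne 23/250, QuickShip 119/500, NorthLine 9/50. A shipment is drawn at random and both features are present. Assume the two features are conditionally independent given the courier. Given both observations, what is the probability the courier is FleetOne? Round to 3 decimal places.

By Bayes' rule, posterior ∝ prior × likelihood:
  Arrow: 0.33 × 0.102 × 0.022 = 0.00074052
  FleetOne: 0.1 × 0.07 × 0.092 = 0.000644
  QuickShip: 0.52 × 0.034 × 0.238 = 0.00420784
  NorthLine: 0.05 × 0.0425 × 0.18 = 0.0003825
Normalizing constant = 0.00597486.
P(FleetOne | evidence) = 0.000644 / 0.00597486 ≈ 0.108.

0.108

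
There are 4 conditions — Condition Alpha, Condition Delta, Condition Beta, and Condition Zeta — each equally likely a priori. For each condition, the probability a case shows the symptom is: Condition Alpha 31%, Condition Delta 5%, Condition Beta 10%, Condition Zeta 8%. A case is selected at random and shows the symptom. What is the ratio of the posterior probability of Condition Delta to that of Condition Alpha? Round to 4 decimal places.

Since the prior is uniform, the posterior is proportional to the likelihood:
  Condition Alpha: 0.31
  Condition Delta: 0.05
  Condition Beta: 0.1
  Condition Zeta: 0.08
Total = 0.54.
The ratio is 0.05 / 0.31 (the normalizer cancels) = 0.1613.

0.1613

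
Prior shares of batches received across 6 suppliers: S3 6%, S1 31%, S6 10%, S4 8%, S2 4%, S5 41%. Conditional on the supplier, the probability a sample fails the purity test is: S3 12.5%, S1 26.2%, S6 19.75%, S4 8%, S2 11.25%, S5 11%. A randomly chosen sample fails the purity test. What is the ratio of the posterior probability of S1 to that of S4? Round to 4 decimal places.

Unnormalized posteriors (prior × likelihood):
  S3: 0.06 × 0.125 = 0.0075
  S1: 0.31 × 0.262 = 0.08122
  S6: 0.1 × 0.1975 = 0.01975
  S4: 0.08 × 0.08 = 0.0064
  S2: 0.04 × 0.1125 = 0.0045
  S5: 0.41 × 0.11 = 0.0451
Sum = 0.16447.
The ratio is 0.08122 / 0.0064 (the normalizer cancels) = 12.6906.

12.6906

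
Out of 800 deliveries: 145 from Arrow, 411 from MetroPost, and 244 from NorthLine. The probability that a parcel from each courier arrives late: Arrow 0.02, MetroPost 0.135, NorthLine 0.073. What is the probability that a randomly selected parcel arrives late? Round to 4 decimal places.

0.0952

Unnormalized posteriors (prior × likelihood):
  Arrow: 0.18125 × 0.02 = 0.003625
  MetroPost: 0.51375 × 0.135 = 0.06935625
  NorthLine: 0.305 × 0.073 = 0.022265
P(late) = 0.003625 + 0.06935625 + 0.022265 = 0.09524625 → 0.0952.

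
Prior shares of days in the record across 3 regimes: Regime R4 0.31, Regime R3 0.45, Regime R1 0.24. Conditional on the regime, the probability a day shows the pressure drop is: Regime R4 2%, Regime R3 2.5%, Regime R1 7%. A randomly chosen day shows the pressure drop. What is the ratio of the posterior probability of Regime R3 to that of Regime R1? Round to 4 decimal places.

0.6696

Prior × likelihood for each hypothesis:
  Regime R4: 0.31 × 0.02 = 0.0062
  Regime R3: 0.45 × 0.025 = 0.01125
  Regime R1: 0.24 × 0.07 = 0.0168
Normalizing constant = 0.03425.
The ratio is 0.01125 / 0.0168 (the normalizer cancels) = 0.6696.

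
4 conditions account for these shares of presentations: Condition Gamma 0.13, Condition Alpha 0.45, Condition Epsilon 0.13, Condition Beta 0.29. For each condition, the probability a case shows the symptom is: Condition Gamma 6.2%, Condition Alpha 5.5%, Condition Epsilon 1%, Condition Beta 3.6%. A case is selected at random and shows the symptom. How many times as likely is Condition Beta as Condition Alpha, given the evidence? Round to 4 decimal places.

0.4218

Compute prior × likelihood for every hypothesis:
  Condition Gamma: 0.13 × 0.062 = 0.00806
  Condition Alpha: 0.45 × 0.055 = 0.02475
  Condition Epsilon: 0.13 × 0.01 = 0.0013
  Condition Beta: 0.29 × 0.036 = 0.01044
Total = 0.04455.
The ratio is 0.01044 / 0.02475 (the normalizer cancels) = 0.4218.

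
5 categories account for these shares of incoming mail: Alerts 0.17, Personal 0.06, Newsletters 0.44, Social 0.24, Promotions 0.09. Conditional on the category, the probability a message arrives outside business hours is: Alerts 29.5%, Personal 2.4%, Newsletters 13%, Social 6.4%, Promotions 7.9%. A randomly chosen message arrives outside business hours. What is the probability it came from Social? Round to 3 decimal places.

Unnormalized posteriors (prior × likelihood):
  Alerts: 0.17 × 0.295 = 0.05015
  Personal: 0.06 × 0.024 = 0.00144
  Newsletters: 0.44 × 0.13 = 0.0572
  Social: 0.24 × 0.064 = 0.01536
  Promotions: 0.09 × 0.079 = 0.00711
Total = 0.13126.
P(Social | evidence) = 0.01536 / 0.13126 ≈ 0.117.

0.117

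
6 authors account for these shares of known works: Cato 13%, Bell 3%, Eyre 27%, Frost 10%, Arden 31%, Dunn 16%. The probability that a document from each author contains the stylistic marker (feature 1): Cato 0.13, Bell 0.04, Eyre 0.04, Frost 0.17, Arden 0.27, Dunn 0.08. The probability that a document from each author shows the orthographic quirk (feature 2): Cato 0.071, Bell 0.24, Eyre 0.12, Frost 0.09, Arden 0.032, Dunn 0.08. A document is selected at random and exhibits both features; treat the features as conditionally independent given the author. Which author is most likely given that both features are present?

Compute prior × likelihood for every hypothesis:
  Cato: 0.13 × 0.13 × 0.071 = 0.0011999
  Bell: 0.03 × 0.04 × 0.24 = 0.000288
  Eyre: 0.27 × 0.04 × 0.12 = 0.001296
  Frost: 0.1 × 0.17 × 0.09 = 0.00153
  Arden: 0.31 × 0.27 × 0.032 = 0.0026784
  Dunn: 0.16 × 0.08 × 0.08 = 0.001024
Total = 0.0080163.
Largest term belongs to Arden, so Arden is most probable.

Arden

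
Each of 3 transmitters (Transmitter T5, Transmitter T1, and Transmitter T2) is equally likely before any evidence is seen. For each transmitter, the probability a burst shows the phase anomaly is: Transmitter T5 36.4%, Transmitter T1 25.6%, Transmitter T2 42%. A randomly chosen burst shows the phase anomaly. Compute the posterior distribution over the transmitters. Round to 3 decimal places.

Since the prior is uniform, the posterior is proportional to the likelihood:
  Transmitter T5: 0.364
  Transmitter T1: 0.256
  Transmitter T2: 0.42
Total = 1.04.
P(Transmitter T5 | anomaly) = 0.364/1.04 ≈ 0.350
P(Transmitter T1 | anomaly) = 0.256/1.04 ≈ 0.246
P(Transmitter T2 | anomaly) = 0.42/1.04 ≈ 0.404
(Check: 0.350+0.246+0.404 = 1.000.)

Transmitter T5 0.350, Transmitter T1 0.246, Transmitter T2 0.404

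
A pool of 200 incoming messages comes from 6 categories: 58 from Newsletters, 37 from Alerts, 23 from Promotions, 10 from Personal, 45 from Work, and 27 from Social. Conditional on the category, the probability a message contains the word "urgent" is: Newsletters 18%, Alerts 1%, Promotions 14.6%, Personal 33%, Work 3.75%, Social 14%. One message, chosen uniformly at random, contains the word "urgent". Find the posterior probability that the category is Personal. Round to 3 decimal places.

Unnormalized posteriors (prior × likelihood):
  Newsletters: 0.29 × 0.18 = 0.0522
  Alerts: 0.185 × 0.01 = 0.00185
  Promotions: 0.115 × 0.146 = 0.01679
  Personal: 0.05 × 0.33 = 0.0165
  Work: 0.225 × 0.0375 = 0.0084375
  Social: 0.135 × 0.14 = 0.0189
Normalizing constant = 0.1146775.
P(Personal | evidence) = 0.0165 / 0.1146775 ≈ 0.144.

0.144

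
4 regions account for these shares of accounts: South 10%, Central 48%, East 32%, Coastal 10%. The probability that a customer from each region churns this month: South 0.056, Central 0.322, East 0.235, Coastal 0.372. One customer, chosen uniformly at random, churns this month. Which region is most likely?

Compute prior × likelihood for every hypothesis:
  South: 0.1 × 0.056 = 0.0056
  Central: 0.48 × 0.322 = 0.15456
  East: 0.32 × 0.235 = 0.0752
  Coastal: 0.1 × 0.372 = 0.0372
Normalizing constant = 0.27256.
Largest term belongs to Central, so Central is most probable.

Central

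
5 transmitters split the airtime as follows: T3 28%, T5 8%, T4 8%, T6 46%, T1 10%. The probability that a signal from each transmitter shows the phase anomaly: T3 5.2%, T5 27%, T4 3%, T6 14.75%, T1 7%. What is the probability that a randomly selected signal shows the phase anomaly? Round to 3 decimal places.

Unnormalized posteriors (prior × likelihood):
  T3: 0.28 × 0.052 = 0.01456
  T5: 0.08 × 0.27 = 0.0216
  T4: 0.08 × 0.03 = 0.0024
  T6: 0.46 × 0.1475 = 0.06785
  T1: 0.1 × 0.07 = 0.007
P(anomaly) = 0.01456 + 0.0216 + 0.0024 + 0.06785 + 0.007 = 0.11341 → 0.113.

0.113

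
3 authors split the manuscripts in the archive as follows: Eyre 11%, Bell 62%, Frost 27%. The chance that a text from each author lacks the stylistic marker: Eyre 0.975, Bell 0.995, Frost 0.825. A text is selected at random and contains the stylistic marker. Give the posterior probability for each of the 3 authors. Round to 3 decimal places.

Eyre 0.052, Bell 0.058, Frost 0.890

Taking complements, P(marker | each) = Eyre 0.025, Bell 0.005, Frost 0.175.
Compute prior × likelihood for every hypothesis:
  Eyre: 0.11 × 0.025 = 0.00275
  Bell: 0.62 × 0.005 = 0.0031
  Frost: 0.27 × 0.175 = 0.04725
Sum = 0.0531.
P(Eyre | marker) = 0.00275/0.0531 ≈ 0.052
P(Bell | marker) = 0.0031/0.0531 ≈ 0.058
P(Frost | marker) = 0.04725/0.0531 ≈ 0.890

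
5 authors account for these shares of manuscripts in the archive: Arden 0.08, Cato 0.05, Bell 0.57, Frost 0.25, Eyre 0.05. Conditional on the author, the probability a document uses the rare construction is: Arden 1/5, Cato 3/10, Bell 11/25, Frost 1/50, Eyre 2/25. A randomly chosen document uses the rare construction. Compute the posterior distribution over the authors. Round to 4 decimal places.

Compute prior × likelihood for every hypothesis:
  Arden: 0.08 × 0.2 = 0.016
  Cato: 0.05 × 0.3 = 0.015
  Bell: 0.57 × 0.44 = 0.2508
  Frost: 0.25 × 0.02 = 0.005
  Eyre: 0.05 × 0.08 = 0.004
Total = 0.2908.
P(Arden | rare-form) = 0.016/0.2908 ≈ 0.0550
P(Cato | rare-form) = 0.015/0.2908 ≈ 0.0516
P(Bell | rare-form) = 0.2508/0.2908 ≈ 0.8624
P(Frost | rare-form) = 0.005/0.2908 ≈ 0.0172
P(Eyre | rare-form) = 0.004/0.2908 ≈ 0.0138

Arden 0.0550, Cato 0.0516, Bell 0.8624, Frost 0.0172, Eyre 0.0138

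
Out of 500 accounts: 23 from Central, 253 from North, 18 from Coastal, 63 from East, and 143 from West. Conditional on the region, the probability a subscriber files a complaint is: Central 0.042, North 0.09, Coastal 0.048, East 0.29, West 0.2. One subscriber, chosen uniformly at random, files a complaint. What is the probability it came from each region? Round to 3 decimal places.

Central 0.014, North 0.319, Coastal 0.012, East 0.256, West 0.400

Compute prior × likelihood for every hypothesis:
  Central: 0.046 × 0.042 = 0.001932
  North: 0.506 × 0.09 = 0.04554
  Coastal: 0.036 × 0.048 = 0.001728
  East: 0.126 × 0.29 = 0.03654
  West: 0.286 × 0.2 = 0.0572
Normalizing constant = 0.14294.
P(Central | complaint) = 0.001932/0.14294 ≈ 0.014
P(North | complaint) = 0.04554/0.14294 ≈ 0.319
P(Coastal | complaint) = 0.001728/0.14294 ≈ 0.012
P(East | complaint) = 0.03654/0.14294 ≈ 0.256
P(West | complaint) = 0.0572/0.14294 ≈ 0.400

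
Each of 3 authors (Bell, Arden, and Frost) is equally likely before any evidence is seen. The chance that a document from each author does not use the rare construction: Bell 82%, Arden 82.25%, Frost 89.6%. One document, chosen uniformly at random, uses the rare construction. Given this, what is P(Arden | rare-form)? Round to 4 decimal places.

Taking complements, P(rare-form | each) = Bell 0.18, Arden 0.1775, Frost 0.104.
With a uniform prior (1/3 each), posterior ∝ likelihood:
  Bell: 0.18
  Arden: 0.1775
  Frost: 0.104
Total = 0.4615.
P(Arden | evidence) = 0.1775 / 0.4615 ≈ 0.3846.

0.3846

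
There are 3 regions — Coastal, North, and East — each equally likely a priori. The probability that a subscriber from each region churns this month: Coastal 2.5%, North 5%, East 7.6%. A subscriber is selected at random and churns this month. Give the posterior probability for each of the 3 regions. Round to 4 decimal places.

With a uniform prior (1/3 each), posterior ∝ likelihood:
  Coastal: 0.025
  North: 0.05
  East: 0.076
Sum = 0.151.
P(Coastal | churn) = 0.025/0.151 ≈ 0.1656
P(North | churn) = 0.05/0.151 ≈ 0.3311
P(East | churn) = 0.076/0.151 ≈ 0.5033

Coastal 0.1656, North 0.3311, East 0.5033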